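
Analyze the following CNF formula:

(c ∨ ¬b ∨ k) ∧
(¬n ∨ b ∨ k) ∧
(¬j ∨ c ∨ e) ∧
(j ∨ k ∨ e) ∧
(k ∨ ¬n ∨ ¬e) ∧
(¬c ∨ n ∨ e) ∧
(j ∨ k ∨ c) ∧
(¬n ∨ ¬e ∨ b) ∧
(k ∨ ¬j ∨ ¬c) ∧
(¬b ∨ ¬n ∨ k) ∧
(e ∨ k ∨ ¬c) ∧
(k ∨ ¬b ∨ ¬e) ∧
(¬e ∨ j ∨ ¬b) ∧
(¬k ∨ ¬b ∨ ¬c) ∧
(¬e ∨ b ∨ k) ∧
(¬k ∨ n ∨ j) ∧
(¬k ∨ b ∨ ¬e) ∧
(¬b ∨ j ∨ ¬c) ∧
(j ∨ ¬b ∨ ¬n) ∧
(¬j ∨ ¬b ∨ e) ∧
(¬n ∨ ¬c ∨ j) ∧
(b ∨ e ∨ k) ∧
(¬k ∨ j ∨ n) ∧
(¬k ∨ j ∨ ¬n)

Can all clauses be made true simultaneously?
Yes

Yes, the formula is satisfiable.

One satisfying assignment is: c=True, j=True, k=True, b=False, n=True, e=False

Verification: With this assignment, all 24 clauses evaluate to true.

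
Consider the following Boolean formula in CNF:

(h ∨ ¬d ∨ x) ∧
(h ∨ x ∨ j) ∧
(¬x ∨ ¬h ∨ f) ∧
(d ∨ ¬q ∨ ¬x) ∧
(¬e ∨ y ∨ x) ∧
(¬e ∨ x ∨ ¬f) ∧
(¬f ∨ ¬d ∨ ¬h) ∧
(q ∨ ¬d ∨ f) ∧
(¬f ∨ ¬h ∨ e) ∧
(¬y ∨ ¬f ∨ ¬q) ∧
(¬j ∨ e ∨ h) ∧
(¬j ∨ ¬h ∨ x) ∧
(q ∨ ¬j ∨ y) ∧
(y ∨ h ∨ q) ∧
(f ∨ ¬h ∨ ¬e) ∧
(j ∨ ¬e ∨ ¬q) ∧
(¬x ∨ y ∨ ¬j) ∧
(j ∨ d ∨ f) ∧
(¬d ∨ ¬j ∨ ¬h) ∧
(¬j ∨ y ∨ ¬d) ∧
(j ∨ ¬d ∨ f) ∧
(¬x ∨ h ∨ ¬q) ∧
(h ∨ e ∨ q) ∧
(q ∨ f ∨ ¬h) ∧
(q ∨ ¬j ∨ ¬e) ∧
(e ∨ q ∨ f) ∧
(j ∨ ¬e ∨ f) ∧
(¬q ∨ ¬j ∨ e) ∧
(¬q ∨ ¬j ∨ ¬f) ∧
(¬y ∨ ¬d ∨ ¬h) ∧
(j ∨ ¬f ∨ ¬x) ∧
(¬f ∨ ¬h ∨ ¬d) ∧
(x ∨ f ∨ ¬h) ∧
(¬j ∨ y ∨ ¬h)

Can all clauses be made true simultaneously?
Yes

Yes, the formula is satisfiable.

One satisfying assignment is: j=True, f=False, x=False, q=True, e=True, h=False, d=False, y=True

Verification: With this assignment, all 34 clauses evaluate to true.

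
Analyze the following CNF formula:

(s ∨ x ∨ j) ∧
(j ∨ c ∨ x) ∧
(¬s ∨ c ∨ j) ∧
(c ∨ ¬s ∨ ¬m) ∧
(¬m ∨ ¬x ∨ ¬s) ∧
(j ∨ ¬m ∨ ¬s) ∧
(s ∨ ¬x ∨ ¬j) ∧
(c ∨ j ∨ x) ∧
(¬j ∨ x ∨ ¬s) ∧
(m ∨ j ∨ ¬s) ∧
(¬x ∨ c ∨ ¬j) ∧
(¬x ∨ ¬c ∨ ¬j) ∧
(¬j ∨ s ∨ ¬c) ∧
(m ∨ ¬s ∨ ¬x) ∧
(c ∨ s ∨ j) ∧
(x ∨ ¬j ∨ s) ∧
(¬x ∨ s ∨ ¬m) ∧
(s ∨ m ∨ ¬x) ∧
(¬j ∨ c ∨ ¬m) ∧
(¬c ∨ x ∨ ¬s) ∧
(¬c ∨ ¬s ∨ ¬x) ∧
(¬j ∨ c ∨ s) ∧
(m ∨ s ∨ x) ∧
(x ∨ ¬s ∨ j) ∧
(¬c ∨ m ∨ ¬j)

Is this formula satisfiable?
No

No, the formula is not satisfiable.

No assignment of truth values to the variables can make all 25 clauses true simultaneously.

The formula is UNSAT (unsatisfiable).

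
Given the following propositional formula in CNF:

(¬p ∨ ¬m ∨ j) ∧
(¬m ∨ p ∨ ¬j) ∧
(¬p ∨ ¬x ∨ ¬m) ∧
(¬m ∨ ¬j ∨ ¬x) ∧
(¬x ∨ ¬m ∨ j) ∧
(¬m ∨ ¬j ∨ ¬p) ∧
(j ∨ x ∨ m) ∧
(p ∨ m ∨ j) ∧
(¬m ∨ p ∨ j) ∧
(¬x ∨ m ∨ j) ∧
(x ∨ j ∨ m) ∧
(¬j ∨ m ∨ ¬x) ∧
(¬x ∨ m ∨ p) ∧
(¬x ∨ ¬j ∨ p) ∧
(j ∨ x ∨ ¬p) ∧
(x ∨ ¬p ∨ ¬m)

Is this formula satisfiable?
Yes

Yes, the formula is satisfiable.

One satisfying assignment is: x=False, j=True, m=False, p=False

Verification: With this assignment, all 16 clauses evaluate to true.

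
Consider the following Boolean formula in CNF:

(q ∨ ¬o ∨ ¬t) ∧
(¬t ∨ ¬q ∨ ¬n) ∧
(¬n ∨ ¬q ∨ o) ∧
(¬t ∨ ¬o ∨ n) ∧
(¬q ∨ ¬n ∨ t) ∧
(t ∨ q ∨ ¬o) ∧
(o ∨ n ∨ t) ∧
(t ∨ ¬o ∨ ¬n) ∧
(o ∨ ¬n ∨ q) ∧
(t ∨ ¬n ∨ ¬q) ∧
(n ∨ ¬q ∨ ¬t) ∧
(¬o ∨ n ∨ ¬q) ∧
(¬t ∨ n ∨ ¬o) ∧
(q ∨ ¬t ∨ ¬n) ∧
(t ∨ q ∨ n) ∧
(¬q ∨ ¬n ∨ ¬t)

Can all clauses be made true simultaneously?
Yes

Yes, the formula is satisfiable.

One satisfying assignment is: q=False, n=False, o=False, t=True

Verification: With this assignment, all 16 clauses evaluate to true.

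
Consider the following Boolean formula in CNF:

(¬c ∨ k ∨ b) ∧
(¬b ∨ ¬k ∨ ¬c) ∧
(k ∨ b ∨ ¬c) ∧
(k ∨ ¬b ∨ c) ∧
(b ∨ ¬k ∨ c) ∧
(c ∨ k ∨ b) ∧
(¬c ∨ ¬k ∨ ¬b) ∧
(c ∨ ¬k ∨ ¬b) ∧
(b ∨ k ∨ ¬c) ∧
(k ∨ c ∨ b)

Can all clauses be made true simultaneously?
Yes

Yes, the formula is satisfiable.

One satisfying assignment is: b=True, c=True, k=False

Verification: With this assignment, all 10 clauses evaluate to true.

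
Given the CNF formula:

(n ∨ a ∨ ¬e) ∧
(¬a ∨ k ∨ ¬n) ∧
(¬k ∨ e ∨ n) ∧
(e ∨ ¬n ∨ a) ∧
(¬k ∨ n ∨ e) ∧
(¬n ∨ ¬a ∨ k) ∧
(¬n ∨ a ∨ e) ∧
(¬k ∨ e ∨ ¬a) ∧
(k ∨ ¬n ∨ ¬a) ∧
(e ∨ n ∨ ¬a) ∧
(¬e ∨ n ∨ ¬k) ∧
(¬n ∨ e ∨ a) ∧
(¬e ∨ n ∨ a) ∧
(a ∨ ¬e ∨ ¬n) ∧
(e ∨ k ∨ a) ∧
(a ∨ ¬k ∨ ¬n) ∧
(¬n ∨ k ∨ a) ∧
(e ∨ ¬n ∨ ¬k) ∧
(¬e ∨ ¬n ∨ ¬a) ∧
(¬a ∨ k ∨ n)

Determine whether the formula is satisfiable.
No

No, the formula is not satisfiable.

No assignment of truth values to the variables can make all 20 clauses true simultaneously.

The formula is UNSAT (unsatisfiable).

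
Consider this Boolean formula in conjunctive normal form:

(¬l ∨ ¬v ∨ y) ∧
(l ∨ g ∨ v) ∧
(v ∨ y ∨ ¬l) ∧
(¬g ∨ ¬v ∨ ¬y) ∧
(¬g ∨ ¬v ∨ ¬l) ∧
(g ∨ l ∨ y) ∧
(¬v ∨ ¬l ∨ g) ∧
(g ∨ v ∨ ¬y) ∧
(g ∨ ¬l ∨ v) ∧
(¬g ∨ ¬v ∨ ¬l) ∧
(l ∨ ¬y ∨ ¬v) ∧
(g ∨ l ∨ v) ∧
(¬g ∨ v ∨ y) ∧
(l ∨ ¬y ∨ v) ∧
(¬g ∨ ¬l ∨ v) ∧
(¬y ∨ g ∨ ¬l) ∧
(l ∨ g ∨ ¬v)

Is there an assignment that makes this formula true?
Yes

Yes, the formula is satisfiable.

One satisfying assignment is: y=False, l=False, v=True, g=True

Verification: With this assignment, all 17 clauses evaluate to true.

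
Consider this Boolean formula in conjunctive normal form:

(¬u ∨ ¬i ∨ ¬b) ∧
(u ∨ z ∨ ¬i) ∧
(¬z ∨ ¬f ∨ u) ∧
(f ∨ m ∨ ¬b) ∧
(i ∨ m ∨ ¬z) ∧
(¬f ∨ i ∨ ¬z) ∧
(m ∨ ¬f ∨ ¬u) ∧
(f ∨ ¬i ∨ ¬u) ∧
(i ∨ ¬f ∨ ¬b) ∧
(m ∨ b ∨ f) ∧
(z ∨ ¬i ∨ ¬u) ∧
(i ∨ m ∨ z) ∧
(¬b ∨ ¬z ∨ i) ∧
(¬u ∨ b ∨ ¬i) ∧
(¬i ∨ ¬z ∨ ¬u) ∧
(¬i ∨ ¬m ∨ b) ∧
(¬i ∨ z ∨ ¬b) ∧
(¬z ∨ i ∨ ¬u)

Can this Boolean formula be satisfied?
Yes

Yes, the formula is satisfiable.

One satisfying assignment is: z=False, m=True, b=False, u=False, i=False, f=False

Verification: With this assignment, all 18 clauses evaluate to true.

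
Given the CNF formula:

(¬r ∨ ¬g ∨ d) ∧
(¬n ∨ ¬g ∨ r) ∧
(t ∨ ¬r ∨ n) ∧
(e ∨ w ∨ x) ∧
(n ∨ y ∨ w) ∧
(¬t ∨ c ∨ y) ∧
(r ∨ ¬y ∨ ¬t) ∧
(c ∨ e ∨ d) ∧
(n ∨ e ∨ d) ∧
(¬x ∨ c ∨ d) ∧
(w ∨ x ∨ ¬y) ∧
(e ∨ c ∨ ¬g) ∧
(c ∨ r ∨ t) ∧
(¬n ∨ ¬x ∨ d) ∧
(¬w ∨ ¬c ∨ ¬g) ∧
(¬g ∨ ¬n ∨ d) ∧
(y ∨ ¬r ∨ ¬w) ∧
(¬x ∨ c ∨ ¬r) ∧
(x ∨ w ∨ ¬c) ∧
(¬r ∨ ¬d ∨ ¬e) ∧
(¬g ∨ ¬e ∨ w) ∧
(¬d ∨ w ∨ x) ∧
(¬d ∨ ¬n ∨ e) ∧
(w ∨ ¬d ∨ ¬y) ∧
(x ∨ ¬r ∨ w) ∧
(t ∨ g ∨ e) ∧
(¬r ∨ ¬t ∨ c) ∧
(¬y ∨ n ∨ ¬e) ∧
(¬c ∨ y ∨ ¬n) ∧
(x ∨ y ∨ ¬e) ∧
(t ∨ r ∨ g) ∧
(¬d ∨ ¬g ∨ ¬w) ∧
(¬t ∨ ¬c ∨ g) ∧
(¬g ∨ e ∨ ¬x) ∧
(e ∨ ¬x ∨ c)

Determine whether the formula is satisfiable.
Yes

Yes, the formula is satisfiable.

One satisfying assignment is: y=True, c=False, d=False, e=True, g=False, t=False, x=False, w=True, n=True, r=True

Verification: With this assignment, all 35 clauses evaluate to true.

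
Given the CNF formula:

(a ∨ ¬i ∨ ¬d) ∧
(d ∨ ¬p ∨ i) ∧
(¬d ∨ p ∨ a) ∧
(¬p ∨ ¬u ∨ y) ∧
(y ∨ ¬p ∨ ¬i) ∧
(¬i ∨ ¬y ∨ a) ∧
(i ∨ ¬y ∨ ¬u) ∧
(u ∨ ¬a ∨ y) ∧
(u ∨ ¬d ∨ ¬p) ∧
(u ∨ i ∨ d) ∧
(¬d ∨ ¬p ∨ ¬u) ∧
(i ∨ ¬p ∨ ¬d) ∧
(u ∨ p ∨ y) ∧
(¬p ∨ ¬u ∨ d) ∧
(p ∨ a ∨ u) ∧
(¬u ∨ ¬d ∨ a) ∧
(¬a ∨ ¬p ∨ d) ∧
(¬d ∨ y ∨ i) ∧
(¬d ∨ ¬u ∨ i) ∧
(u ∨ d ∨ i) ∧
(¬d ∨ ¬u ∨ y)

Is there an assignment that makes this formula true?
Yes

Yes, the formula is satisfiable.

One satisfying assignment is: y=False, d=False, u=True, i=False, p=False, a=False

Verification: With this assignment, all 21 clauses evaluate to true.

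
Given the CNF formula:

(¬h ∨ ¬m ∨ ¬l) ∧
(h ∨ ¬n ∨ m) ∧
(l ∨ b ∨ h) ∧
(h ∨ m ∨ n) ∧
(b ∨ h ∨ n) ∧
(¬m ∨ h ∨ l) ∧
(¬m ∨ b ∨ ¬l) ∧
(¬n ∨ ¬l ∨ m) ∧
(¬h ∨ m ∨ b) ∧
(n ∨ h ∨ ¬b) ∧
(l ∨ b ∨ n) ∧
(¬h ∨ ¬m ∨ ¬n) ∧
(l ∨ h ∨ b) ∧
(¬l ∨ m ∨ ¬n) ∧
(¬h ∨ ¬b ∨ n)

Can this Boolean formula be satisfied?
Yes

Yes, the formula is satisfiable.

One satisfying assignment is: b=True, h=True, m=False, n=True, l=False

Verification: With this assignment, all 15 clauses evaluate to true.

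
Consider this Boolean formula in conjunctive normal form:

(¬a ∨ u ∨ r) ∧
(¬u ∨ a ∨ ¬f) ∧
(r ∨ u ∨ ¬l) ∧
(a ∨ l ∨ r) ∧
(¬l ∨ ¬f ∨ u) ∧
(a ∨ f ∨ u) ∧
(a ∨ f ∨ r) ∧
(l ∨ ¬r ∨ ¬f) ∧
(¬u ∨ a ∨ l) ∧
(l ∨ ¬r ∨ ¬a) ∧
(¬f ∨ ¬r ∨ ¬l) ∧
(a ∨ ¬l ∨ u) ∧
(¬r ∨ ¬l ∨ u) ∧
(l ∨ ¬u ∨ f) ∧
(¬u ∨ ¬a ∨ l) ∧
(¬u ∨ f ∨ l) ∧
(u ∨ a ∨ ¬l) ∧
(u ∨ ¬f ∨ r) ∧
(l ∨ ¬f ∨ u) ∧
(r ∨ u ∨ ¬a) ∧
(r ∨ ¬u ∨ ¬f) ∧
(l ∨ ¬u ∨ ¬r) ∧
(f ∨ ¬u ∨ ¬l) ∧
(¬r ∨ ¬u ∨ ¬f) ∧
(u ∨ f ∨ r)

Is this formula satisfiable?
No

No, the formula is not satisfiable.

No assignment of truth values to the variables can make all 25 clauses true simultaneously.

The formula is UNSAT (unsatisfiable).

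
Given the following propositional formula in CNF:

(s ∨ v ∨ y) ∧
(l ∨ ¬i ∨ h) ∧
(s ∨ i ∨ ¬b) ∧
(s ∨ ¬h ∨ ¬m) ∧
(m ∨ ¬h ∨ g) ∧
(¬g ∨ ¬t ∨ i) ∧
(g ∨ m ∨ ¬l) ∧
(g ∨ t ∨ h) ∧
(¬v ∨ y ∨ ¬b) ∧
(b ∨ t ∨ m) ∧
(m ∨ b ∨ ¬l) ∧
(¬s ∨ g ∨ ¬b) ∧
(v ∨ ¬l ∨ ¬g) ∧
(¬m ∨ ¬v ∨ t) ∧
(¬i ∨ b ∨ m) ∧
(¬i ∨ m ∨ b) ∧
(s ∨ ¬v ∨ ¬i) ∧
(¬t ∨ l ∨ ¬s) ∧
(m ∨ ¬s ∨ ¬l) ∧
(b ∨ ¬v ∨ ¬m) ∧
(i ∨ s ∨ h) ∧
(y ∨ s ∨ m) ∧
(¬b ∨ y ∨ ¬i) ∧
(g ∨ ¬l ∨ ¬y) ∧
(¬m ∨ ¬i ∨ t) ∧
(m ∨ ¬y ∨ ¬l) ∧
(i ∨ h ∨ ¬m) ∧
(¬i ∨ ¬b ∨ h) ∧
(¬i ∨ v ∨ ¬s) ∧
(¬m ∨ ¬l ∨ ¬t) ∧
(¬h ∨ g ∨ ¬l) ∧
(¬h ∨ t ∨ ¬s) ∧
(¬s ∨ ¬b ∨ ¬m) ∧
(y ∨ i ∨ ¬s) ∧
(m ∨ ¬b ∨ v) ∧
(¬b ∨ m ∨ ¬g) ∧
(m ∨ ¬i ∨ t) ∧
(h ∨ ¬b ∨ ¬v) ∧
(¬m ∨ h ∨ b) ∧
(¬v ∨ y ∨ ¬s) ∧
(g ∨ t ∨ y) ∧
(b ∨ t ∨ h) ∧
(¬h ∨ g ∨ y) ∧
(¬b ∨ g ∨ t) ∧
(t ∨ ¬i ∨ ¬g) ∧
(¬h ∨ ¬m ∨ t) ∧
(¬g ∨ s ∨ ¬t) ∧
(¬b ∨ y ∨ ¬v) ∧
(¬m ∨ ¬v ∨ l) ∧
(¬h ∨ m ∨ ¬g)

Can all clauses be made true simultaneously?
No

No, the formula is not satisfiable.

No assignment of truth values to the variables can make all 50 clauses true simultaneously.

The formula is UNSAT (unsatisfiable).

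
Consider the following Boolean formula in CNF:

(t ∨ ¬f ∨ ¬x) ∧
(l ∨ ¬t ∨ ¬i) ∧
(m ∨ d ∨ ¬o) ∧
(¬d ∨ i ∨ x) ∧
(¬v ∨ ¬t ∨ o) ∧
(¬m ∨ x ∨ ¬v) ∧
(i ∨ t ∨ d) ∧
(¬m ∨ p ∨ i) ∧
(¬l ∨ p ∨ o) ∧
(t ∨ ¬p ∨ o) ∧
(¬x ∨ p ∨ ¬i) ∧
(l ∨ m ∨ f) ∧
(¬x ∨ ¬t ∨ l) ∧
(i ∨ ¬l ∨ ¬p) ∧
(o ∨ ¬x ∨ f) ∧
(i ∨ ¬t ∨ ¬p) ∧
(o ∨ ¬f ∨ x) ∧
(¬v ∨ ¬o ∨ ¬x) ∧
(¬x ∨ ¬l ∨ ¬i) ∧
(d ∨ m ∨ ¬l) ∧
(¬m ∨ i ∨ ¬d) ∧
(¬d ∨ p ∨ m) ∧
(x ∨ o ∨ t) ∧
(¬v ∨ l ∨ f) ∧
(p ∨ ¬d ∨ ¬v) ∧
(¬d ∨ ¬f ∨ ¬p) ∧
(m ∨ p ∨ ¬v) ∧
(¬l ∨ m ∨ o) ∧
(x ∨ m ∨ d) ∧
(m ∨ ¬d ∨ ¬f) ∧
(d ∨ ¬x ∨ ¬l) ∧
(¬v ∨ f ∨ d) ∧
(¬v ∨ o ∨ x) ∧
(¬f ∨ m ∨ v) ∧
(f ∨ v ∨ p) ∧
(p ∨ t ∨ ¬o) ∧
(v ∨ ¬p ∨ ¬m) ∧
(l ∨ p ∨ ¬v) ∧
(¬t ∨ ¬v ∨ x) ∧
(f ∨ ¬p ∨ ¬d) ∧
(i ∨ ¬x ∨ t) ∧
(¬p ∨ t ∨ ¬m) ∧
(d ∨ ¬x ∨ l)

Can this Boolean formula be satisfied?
Yes

Yes, the formula is satisfiable.

One satisfying assignment is: v=False, l=True, m=True, t=True, d=False, p=False, i=True, o=True, f=True, x=False

Verification: With this assignment, all 43 clauses evaluate to true.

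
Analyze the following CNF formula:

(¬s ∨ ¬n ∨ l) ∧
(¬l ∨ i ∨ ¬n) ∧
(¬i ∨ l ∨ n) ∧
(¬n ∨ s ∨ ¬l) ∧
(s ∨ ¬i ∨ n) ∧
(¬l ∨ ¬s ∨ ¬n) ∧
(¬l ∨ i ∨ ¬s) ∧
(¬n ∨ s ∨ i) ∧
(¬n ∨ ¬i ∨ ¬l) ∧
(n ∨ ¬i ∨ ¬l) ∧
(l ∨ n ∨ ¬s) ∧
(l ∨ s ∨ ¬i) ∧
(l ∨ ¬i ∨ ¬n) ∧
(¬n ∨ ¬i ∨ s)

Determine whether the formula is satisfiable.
Yes

Yes, the formula is satisfiable.

One satisfying assignment is: i=False, n=False, s=False, l=False

Verification: With this assignment, all 14 clauses evaluate to true.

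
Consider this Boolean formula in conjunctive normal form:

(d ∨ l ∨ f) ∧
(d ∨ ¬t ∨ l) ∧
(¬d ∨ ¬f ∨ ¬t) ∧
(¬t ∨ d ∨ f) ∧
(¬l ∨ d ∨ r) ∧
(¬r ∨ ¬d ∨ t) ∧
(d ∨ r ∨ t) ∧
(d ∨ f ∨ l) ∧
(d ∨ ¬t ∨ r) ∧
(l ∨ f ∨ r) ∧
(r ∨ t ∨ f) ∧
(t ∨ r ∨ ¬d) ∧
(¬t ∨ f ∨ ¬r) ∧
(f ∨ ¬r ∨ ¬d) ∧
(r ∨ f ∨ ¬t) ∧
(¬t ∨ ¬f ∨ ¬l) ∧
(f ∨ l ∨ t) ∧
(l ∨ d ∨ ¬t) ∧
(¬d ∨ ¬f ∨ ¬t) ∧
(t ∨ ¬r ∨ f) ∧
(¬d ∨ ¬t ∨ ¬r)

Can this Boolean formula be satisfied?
Yes

Yes, the formula is satisfiable.

One satisfying assignment is: t=False, d=False, l=False, f=True, r=True

Verification: With this assignment, all 21 clauses evaluate to true.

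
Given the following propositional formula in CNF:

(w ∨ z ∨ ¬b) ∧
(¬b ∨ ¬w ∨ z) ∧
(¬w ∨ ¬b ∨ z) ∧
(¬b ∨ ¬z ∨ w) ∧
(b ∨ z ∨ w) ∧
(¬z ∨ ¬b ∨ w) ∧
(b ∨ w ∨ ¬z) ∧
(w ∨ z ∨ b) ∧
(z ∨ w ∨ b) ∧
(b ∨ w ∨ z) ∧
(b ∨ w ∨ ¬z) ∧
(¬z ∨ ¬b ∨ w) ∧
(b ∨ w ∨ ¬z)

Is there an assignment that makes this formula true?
Yes

Yes, the formula is satisfiable.

One satisfying assignment is: w=True, z=False, b=False

Verification: With this assignment, all 13 clauses evaluate to true.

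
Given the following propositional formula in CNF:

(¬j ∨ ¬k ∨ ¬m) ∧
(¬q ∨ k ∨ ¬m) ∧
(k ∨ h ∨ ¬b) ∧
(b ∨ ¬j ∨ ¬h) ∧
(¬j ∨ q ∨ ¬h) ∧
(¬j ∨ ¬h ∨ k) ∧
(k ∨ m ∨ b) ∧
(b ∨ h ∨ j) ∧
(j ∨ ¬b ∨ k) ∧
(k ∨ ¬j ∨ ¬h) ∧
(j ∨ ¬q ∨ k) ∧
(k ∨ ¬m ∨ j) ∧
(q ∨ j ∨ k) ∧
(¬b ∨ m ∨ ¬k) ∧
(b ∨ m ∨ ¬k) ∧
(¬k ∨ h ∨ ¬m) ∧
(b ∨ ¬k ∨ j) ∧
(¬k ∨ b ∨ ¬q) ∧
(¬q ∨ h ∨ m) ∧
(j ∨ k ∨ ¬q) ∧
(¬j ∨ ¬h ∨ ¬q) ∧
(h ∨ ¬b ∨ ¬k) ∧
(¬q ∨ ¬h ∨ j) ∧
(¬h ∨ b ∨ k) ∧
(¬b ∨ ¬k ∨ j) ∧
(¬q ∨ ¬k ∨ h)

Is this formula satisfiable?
Yes

Yes, the formula is satisfiable.

One satisfying assignment is: h=False, q=False, j=True, m=True, k=False, b=False

Verification: With this assignment, all 26 clauses evaluate to true.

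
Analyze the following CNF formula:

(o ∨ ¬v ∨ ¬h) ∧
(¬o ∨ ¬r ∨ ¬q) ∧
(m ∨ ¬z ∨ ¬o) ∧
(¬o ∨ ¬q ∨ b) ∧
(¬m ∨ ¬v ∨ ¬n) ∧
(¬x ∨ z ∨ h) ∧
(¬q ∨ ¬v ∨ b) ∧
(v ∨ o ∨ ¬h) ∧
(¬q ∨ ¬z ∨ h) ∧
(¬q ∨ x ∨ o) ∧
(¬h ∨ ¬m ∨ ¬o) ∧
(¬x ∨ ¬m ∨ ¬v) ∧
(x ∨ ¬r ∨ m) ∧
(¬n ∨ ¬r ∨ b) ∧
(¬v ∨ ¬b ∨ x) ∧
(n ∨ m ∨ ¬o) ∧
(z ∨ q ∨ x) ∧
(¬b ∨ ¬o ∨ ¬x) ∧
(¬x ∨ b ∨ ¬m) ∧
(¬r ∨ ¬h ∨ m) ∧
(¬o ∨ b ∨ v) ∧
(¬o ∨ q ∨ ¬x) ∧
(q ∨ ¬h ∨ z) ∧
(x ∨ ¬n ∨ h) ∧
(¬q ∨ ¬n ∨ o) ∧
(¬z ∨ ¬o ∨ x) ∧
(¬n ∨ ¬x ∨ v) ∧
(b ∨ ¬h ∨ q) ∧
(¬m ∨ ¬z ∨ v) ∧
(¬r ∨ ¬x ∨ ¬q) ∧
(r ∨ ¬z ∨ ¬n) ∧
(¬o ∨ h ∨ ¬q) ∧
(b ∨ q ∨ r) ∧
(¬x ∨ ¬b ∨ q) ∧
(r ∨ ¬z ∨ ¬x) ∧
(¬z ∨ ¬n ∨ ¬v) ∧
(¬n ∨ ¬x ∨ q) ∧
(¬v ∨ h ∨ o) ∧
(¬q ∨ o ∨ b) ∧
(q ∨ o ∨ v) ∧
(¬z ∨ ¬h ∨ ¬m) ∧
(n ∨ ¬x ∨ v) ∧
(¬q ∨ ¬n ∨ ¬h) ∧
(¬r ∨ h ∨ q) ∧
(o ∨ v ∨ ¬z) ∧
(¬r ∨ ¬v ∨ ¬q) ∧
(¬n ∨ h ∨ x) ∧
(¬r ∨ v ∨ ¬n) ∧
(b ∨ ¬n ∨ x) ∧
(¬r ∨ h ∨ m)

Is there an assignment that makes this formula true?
No

No, the formula is not satisfiable.

No assignment of truth values to the variables can make all 50 clauses true simultaneously.

The formula is UNSAT (unsatisfiable).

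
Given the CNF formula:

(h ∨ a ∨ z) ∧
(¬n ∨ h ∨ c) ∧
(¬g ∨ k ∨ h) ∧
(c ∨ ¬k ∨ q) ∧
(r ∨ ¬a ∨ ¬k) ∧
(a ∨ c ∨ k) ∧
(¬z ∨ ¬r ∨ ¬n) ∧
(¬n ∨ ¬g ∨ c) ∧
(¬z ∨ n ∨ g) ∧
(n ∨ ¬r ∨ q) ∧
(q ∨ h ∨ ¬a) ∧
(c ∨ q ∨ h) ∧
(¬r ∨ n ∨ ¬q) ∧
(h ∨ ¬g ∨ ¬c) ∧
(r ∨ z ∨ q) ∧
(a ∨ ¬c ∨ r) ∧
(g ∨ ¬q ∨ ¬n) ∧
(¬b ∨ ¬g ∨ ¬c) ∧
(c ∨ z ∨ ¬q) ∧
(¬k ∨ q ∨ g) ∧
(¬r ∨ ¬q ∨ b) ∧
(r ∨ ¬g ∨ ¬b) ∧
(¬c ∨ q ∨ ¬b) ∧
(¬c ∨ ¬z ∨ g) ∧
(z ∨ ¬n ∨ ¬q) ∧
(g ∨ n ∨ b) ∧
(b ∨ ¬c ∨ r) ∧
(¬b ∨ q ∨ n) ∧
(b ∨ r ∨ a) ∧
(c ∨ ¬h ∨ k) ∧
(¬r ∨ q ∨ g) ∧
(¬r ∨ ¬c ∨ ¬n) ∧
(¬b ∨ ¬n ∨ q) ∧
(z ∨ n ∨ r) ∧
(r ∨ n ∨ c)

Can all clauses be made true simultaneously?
No

No, the formula is not satisfiable.

No assignment of truth values to the variables can make all 35 clauses true simultaneously.

The formula is UNSAT (unsatisfiable).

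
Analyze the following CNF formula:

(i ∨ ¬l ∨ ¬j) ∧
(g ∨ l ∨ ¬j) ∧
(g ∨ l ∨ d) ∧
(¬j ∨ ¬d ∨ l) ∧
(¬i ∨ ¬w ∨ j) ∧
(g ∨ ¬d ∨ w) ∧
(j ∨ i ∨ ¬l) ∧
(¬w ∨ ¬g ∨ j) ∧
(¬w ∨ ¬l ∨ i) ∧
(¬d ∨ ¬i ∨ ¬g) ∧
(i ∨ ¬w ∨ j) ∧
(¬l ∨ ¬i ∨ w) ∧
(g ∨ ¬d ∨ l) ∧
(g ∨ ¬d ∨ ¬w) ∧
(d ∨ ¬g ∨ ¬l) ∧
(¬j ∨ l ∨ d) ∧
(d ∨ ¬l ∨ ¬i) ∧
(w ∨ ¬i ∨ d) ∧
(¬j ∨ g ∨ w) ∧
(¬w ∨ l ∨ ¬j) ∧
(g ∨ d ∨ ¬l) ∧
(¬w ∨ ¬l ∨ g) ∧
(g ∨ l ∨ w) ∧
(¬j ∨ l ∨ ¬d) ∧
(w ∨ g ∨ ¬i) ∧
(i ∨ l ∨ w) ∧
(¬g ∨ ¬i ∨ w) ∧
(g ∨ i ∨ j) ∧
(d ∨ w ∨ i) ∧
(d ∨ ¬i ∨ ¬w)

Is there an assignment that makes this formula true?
No

No, the formula is not satisfiable.

No assignment of truth values to the variables can make all 30 clauses true simultaneously.

The formula is UNSAT (unsatisfiable).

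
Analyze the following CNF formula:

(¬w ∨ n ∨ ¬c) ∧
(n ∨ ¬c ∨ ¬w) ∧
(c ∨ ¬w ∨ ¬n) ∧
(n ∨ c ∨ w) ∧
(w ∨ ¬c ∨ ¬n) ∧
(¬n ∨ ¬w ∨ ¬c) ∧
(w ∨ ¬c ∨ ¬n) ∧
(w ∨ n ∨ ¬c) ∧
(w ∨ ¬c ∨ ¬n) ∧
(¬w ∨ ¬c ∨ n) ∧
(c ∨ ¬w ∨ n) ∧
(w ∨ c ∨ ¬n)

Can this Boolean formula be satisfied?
No

No, the formula is not satisfiable.

No assignment of truth values to the variables can make all 12 clauses true simultaneously.

The formula is UNSAT (unsatisfiable).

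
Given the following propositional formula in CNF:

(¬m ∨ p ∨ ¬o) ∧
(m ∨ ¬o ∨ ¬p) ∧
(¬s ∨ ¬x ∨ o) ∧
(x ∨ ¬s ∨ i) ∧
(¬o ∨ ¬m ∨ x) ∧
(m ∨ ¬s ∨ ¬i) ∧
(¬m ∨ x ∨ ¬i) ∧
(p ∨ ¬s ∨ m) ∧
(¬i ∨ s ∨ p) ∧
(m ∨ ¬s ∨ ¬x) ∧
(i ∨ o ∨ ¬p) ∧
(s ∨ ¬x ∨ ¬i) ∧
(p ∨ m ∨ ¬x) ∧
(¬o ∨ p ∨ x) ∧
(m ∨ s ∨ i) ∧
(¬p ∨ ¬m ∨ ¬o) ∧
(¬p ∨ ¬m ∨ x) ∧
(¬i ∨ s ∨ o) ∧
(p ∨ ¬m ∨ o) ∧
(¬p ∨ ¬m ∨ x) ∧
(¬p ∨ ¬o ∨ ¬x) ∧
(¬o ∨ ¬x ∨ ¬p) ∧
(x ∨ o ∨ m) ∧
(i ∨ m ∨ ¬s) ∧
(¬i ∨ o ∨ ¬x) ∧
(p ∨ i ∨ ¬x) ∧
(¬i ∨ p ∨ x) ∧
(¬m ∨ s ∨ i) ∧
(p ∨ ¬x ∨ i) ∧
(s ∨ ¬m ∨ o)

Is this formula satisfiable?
No

No, the formula is not satisfiable.

No assignment of truth values to the variables can make all 30 clauses true simultaneously.

The formula is UNSAT (unsatisfiable).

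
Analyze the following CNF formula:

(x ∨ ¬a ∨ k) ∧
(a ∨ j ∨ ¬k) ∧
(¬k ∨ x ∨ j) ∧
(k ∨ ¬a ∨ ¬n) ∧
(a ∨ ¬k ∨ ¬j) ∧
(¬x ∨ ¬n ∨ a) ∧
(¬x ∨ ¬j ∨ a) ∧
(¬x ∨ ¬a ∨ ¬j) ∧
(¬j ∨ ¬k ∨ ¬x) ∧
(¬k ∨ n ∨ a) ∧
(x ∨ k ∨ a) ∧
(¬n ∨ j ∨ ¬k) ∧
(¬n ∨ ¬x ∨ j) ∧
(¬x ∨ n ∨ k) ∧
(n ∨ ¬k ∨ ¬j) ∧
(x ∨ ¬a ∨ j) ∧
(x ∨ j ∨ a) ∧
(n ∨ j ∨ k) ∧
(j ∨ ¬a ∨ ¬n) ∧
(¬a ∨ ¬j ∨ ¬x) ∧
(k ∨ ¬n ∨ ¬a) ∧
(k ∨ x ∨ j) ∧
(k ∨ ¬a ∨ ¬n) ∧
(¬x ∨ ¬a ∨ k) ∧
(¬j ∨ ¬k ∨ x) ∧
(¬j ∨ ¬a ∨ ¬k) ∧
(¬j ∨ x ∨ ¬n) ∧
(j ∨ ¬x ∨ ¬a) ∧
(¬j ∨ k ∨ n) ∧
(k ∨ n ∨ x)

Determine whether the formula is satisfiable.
No

No, the formula is not satisfiable.

No assignment of truth values to the variables can make all 30 clauses true simultaneously.

The formula is UNSAT (unsatisfiable).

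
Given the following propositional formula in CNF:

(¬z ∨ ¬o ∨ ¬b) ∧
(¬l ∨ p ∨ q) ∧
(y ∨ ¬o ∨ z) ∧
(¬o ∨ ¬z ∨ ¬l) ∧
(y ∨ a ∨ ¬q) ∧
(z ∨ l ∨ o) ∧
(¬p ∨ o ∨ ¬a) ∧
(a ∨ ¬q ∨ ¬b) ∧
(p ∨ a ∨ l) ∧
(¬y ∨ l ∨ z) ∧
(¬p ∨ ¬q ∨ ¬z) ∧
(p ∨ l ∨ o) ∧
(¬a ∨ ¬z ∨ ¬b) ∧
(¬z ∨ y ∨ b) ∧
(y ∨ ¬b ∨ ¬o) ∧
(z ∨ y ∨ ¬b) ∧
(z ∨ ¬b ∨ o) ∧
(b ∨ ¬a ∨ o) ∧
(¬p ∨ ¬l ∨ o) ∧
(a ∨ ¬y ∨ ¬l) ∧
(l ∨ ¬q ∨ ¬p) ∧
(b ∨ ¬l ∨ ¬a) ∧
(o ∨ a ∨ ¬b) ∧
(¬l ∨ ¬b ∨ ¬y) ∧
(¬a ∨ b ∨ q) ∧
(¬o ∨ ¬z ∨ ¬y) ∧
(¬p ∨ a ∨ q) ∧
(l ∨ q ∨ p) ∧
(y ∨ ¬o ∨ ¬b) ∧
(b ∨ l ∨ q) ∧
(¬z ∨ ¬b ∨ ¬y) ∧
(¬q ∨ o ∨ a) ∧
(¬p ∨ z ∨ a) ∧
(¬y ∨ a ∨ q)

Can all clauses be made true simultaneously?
No

No, the formula is not satisfiable.

No assignment of truth values to the variables can make all 34 clauses true simultaneously.

The formula is UNSAT (unsatisfiable).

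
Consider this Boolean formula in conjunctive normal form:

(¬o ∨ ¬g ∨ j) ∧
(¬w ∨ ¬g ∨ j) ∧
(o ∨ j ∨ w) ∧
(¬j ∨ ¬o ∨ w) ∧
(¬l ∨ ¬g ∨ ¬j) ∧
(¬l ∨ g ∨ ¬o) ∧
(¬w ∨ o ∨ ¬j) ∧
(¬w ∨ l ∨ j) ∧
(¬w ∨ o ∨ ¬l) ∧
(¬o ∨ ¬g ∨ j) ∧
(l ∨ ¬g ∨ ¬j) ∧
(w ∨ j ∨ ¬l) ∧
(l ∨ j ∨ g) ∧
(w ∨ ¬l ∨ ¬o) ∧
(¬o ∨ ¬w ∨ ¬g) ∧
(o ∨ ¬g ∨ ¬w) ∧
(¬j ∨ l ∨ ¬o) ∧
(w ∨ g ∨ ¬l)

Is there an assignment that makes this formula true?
Yes

Yes, the formula is satisfiable.

One satisfying assignment is: j=True, l=False, g=False, w=False, o=False

Verification: With this assignment, all 18 clauses evaluate to true.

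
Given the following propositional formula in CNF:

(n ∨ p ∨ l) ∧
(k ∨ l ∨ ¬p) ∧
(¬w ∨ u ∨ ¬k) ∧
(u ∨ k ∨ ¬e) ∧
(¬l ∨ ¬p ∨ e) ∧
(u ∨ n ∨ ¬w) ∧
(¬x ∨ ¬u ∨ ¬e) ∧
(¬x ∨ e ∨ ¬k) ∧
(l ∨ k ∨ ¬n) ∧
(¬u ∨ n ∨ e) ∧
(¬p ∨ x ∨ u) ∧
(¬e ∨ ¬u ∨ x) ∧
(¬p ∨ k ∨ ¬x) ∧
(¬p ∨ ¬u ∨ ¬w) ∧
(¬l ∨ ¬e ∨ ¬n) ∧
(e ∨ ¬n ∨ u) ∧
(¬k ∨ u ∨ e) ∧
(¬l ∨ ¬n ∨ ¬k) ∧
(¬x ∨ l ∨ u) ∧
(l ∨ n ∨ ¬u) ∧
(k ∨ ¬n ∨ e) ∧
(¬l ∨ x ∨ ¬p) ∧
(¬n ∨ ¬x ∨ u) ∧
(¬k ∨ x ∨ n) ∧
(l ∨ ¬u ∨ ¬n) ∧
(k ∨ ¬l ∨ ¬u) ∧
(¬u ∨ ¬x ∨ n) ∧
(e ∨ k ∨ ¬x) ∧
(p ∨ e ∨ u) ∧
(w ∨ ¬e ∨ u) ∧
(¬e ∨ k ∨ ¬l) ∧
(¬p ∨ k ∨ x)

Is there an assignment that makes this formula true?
No

No, the formula is not satisfiable.

No assignment of truth values to the variables can make all 32 clauses true simultaneously.

The formula is UNSAT (unsatisfiable).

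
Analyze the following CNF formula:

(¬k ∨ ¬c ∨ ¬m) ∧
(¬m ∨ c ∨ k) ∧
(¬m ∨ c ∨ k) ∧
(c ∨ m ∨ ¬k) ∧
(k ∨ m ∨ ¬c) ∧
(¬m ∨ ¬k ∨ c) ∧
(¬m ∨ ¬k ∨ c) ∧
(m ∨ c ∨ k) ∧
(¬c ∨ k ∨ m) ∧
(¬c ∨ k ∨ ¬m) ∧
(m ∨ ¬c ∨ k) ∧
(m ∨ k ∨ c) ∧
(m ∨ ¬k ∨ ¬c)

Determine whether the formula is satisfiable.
No

No, the formula is not satisfiable.

No assignment of truth values to the variables can make all 13 clauses true simultaneously.

The formula is UNSAT (unsatisfiable).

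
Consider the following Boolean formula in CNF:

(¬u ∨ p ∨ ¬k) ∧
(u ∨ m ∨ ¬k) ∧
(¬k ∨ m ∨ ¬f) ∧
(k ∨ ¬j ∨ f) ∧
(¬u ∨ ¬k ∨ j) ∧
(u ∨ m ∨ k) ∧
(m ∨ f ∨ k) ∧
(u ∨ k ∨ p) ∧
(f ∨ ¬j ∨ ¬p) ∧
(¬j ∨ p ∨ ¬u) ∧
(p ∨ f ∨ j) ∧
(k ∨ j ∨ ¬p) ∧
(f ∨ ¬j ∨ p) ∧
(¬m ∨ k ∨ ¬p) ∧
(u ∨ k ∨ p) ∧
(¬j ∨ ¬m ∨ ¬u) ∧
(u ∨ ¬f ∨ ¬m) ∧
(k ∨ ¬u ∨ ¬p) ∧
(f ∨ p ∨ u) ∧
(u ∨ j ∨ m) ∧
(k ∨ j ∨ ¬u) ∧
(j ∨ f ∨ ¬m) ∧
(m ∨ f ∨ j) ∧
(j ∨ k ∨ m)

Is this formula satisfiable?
No

No, the formula is not satisfiable.

No assignment of truth values to the variables can make all 24 clauses true simultaneously.

The formula is UNSAT (unsatisfiable).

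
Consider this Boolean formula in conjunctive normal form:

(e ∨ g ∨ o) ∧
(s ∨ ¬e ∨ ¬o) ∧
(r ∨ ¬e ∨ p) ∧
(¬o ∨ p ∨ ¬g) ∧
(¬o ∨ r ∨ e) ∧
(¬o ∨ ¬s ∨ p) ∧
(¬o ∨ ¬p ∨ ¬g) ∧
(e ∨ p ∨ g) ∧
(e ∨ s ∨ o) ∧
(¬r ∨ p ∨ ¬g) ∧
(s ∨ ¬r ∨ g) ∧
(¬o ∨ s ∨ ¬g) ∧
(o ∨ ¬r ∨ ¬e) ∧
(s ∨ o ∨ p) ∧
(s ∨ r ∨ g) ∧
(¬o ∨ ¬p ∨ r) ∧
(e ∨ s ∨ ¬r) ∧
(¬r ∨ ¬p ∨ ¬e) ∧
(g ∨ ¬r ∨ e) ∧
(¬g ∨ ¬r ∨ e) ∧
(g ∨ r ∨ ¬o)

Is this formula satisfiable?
Yes

Yes, the formula is satisfiable.

One satisfying assignment is: p=False, g=True, e=False, s=True, o=False, r=False

Verification: With this assignment, all 21 clauses evaluate to true.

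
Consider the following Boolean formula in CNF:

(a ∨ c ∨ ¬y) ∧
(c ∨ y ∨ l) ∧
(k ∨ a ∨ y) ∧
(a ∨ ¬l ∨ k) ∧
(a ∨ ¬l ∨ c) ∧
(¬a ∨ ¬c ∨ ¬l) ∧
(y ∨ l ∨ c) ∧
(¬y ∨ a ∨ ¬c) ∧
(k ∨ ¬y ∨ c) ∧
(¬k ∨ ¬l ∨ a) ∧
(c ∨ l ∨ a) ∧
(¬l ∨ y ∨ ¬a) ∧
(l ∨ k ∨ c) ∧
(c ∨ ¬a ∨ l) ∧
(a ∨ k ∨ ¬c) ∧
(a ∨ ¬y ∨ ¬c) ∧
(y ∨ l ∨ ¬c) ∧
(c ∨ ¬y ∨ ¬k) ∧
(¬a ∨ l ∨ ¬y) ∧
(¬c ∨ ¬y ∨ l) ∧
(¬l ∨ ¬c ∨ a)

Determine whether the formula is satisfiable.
No

No, the formula is not satisfiable.

No assignment of truth values to the variables can make all 21 clauses true simultaneously.

The formula is UNSAT (unsatisfiable).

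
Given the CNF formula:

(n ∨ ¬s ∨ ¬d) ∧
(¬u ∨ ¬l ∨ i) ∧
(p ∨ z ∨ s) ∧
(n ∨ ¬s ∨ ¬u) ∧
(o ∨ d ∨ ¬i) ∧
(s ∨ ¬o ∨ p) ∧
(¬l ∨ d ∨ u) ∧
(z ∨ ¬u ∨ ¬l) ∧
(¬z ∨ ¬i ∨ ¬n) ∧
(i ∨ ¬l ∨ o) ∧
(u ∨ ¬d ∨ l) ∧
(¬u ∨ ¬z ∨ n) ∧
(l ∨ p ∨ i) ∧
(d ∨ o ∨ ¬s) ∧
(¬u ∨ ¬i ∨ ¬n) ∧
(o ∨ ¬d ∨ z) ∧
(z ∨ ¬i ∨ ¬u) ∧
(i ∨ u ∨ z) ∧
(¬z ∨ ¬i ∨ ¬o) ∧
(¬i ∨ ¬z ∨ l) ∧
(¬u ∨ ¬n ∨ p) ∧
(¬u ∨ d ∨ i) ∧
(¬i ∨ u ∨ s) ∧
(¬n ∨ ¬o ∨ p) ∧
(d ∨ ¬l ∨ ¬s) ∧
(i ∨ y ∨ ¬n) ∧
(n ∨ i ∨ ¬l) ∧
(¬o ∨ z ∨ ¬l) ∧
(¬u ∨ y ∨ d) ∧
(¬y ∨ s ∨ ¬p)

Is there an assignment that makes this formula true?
Yes

Yes, the formula is satisfiable.

One satisfying assignment is: i=False, u=True, o=True, l=False, d=True, p=True, s=False, y=False, n=False, z=False

Verification: With this assignment, all 30 clauses evaluate to true.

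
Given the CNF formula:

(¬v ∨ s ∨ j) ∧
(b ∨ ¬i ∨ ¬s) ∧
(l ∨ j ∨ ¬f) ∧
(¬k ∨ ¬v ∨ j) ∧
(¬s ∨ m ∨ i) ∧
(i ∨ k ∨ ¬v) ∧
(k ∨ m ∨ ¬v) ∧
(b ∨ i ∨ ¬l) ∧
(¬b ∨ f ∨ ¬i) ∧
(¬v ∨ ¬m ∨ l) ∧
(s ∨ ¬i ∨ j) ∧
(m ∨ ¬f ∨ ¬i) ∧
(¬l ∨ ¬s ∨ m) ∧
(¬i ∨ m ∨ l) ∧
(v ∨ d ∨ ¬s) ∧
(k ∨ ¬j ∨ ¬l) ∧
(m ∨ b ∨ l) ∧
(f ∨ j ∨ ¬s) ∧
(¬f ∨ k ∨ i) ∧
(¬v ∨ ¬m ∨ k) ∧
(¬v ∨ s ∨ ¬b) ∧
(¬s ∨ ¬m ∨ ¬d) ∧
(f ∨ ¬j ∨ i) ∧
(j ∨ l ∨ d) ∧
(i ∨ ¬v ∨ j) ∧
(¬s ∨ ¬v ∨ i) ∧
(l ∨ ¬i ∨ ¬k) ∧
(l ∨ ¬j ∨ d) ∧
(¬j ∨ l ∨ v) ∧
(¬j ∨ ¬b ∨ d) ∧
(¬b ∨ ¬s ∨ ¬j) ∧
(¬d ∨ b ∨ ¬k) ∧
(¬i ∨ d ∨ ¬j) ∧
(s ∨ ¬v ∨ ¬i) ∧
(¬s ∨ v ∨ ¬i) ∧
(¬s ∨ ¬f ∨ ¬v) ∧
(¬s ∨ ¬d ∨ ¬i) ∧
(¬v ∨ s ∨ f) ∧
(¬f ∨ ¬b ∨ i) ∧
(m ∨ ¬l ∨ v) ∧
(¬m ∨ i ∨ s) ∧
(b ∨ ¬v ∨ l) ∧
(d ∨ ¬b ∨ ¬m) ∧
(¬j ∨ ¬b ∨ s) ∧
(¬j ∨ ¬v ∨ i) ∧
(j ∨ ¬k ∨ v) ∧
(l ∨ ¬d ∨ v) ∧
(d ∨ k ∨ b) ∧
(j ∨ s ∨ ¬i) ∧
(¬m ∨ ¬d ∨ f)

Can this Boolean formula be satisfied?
No

No, the formula is not satisfiable.

No assignment of truth values to the variables can make all 50 clauses true simultaneously.

The formula is UNSAT (unsatisfiable).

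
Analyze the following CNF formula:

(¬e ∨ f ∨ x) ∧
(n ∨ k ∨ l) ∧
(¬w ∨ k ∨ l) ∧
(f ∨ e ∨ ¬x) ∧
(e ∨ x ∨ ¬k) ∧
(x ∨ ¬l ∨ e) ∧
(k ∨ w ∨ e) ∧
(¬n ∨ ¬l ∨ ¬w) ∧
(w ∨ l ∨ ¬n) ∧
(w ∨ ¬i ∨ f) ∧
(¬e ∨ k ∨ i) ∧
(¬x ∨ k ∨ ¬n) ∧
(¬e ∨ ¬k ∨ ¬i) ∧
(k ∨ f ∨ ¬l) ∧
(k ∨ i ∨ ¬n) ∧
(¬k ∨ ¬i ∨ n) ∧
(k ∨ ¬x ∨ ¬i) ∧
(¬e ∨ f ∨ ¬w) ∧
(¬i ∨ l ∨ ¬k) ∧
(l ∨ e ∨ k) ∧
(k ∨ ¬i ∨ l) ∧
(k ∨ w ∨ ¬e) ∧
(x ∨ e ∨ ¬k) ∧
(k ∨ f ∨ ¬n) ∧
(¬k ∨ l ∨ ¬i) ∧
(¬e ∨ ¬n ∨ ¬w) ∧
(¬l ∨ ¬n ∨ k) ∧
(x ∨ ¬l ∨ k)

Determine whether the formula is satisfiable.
Yes

Yes, the formula is satisfiable.

One satisfying assignment is: n=False, x=True, l=True, w=True, e=False, i=False, f=True, k=False

Verification: With this assignment, all 28 clauses evaluate to true.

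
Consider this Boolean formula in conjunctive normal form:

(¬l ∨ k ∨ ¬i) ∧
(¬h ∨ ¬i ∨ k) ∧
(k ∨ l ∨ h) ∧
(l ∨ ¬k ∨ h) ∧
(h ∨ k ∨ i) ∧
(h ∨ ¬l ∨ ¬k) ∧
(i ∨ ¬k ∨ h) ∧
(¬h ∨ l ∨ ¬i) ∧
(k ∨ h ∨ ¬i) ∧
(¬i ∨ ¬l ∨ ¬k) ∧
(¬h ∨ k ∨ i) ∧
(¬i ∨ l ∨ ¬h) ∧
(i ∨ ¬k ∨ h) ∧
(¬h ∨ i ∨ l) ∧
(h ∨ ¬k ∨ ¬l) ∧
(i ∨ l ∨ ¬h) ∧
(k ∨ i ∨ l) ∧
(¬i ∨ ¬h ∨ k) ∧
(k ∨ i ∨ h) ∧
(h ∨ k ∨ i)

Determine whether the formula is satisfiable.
Yes

Yes, the formula is satisfiable.

One satisfying assignment is: h=True, i=False, l=True, k=True

Verification: With this assignment, all 20 clauses evaluate to true.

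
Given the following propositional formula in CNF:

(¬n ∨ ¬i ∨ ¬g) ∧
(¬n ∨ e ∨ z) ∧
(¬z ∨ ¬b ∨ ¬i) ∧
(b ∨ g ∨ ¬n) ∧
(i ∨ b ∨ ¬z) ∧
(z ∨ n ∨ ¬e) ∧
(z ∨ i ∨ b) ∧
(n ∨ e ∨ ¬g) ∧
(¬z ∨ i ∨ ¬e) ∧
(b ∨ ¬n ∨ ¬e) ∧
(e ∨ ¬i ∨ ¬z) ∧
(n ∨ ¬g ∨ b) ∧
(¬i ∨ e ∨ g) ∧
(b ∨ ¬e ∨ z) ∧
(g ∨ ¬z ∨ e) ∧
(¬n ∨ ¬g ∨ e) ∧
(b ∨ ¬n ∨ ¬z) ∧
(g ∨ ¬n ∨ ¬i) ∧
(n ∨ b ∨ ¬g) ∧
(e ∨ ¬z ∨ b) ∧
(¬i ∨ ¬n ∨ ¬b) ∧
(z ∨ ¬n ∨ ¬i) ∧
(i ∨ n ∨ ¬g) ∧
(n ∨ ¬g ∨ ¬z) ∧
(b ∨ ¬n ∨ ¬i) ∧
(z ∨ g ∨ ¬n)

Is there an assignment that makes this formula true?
Yes

Yes, the formula is satisfiable.

One satisfying assignment is: b=True, n=False, e=False, i=False, g=False, z=False

Verification: With this assignment, all 26 clauses evaluate to true.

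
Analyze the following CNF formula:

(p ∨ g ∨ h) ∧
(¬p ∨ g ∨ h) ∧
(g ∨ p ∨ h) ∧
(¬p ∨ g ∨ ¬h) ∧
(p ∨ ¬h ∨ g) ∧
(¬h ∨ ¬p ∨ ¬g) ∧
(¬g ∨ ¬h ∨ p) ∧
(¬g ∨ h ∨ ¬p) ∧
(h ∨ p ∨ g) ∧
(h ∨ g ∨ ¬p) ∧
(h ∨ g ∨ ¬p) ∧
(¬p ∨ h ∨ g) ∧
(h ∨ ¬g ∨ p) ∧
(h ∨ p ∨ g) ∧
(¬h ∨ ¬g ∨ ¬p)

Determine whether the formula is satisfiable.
No

No, the formula is not satisfiable.

No assignment of truth values to the variables can make all 15 clauses true simultaneously.

The formula is UNSAT (unsatisfiable).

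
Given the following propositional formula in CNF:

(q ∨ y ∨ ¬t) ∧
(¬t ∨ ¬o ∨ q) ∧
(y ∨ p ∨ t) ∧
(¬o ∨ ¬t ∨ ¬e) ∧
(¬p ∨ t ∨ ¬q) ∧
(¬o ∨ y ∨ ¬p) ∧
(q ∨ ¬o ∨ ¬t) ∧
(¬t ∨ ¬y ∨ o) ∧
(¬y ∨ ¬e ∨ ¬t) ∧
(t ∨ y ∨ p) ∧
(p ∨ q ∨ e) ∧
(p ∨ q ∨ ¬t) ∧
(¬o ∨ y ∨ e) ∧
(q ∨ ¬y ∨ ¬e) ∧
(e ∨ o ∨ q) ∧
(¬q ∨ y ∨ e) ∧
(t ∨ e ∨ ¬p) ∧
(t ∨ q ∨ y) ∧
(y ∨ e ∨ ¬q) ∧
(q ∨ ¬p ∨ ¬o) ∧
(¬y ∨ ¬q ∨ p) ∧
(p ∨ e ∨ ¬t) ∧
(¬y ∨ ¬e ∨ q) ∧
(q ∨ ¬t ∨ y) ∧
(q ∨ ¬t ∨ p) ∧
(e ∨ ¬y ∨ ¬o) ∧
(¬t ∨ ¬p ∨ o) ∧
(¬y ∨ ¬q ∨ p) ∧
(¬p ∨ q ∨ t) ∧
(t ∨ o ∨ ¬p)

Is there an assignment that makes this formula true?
Yes

Yes, the formula is satisfiable.

One satisfying assignment is: q=True, e=True, p=False, t=True, o=False, y=False

Verification: With this assignment, all 30 clauses evaluate to true.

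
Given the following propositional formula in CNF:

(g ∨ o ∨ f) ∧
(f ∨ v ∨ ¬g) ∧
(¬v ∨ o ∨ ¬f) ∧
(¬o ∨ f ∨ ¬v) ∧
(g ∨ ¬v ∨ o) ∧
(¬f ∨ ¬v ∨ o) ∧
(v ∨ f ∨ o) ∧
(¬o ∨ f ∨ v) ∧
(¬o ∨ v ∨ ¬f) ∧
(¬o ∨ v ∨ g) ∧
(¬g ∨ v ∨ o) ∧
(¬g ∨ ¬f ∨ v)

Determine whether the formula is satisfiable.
Yes

Yes, the formula is satisfiable.

One satisfying assignment is: f=True, v=False, g=False, o=False

Verification: With this assignment, all 12 clauses evaluate to true.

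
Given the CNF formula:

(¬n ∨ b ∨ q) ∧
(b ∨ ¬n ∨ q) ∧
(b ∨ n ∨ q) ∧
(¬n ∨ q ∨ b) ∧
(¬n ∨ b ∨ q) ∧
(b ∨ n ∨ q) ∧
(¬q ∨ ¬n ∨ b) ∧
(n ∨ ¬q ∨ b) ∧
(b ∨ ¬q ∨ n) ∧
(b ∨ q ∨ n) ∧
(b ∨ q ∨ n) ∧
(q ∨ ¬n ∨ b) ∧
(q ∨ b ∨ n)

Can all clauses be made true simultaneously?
Yes

Yes, the formula is satisfiable.

One satisfying assignment is: q=False, b=True, n=False

Verification: With this assignment, all 13 clauses evaluate to true.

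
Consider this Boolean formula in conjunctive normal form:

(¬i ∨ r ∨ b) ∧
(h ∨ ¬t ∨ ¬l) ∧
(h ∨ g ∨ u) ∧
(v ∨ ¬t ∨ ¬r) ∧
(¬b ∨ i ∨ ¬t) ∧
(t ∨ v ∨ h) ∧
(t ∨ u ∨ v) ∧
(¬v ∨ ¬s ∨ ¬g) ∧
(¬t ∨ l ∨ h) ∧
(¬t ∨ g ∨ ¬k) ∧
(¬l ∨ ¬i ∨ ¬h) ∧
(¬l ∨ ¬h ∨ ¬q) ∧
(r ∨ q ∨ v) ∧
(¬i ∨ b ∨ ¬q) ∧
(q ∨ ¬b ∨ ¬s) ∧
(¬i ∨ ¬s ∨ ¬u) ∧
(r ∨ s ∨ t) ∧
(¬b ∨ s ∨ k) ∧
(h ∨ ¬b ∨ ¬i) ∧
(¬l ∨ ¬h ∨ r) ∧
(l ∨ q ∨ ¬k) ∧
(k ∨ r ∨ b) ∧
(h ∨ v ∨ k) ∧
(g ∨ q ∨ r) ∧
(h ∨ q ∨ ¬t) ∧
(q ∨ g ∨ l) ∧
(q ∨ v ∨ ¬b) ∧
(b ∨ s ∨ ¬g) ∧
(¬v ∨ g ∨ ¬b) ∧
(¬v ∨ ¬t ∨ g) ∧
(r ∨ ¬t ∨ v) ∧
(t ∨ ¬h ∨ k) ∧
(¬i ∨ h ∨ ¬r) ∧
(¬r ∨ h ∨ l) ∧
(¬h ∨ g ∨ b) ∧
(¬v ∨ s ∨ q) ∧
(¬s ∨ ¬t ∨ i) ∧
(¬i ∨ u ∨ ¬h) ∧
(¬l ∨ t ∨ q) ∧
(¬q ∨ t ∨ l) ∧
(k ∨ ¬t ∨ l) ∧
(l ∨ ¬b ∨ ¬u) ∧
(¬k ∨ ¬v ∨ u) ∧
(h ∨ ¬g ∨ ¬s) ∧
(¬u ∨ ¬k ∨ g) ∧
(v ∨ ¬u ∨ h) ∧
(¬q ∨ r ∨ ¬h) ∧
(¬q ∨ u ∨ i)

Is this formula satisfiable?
Yes

Yes, the formula is satisfiable.

One satisfying assignment is: v=True, k=True, t=False, b=True, q=True, s=False, l=True, h=False, i=False, u=True, g=True, r=True

Verification: With this assignment, all 48 clauses evaluate to true.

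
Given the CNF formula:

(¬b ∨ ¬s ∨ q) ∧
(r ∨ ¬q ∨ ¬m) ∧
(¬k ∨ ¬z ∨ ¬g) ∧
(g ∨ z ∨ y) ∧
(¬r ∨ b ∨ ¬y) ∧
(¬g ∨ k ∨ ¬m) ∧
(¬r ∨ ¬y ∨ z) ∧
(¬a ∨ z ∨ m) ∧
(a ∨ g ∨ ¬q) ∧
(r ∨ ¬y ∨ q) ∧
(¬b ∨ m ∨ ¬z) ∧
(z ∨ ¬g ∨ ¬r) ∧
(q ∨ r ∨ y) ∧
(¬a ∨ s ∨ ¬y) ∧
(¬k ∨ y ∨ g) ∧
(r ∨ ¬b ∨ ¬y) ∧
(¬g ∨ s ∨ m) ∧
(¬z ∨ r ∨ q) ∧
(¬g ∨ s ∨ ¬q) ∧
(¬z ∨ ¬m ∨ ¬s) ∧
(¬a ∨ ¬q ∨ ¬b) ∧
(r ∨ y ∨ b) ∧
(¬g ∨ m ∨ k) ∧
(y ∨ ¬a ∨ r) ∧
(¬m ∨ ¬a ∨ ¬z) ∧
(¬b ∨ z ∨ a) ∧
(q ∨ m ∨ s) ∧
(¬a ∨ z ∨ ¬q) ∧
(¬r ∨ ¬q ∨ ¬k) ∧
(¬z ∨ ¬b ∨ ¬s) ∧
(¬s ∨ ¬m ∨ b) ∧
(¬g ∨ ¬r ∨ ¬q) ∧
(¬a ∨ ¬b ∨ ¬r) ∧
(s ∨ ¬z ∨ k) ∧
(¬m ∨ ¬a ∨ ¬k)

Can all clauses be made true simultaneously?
Yes

Yes, the formula is satisfiable.

One satisfying assignment is: z=False, a=False, g=True, q=True, b=False, k=True, s=True, r=False, y=True, m=False

Verification: With this assignment, all 35 clauses evaluate to true.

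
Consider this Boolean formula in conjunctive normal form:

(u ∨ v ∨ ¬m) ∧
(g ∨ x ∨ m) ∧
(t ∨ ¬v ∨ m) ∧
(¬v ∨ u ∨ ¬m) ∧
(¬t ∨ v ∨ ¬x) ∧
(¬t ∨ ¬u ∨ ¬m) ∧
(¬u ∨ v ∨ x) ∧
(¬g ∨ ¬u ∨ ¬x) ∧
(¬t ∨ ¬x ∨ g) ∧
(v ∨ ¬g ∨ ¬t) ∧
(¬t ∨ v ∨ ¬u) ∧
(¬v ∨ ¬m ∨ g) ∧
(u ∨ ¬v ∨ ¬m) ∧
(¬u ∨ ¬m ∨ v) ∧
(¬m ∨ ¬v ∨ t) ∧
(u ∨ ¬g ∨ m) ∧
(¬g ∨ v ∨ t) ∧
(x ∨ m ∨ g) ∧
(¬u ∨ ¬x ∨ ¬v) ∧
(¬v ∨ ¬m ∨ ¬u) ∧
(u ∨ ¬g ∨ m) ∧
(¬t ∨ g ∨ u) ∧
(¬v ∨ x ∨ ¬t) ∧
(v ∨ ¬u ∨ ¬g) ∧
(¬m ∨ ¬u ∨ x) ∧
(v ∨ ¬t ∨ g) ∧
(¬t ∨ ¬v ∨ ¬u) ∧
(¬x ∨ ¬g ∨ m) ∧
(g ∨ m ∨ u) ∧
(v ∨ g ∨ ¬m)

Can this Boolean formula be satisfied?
Yes

Yes, the formula is satisfiable.

One satisfying assignment is: u=True, g=False, t=False, m=False, x=True, v=False

Verification: With this assignment, all 30 clauses evaluate to true.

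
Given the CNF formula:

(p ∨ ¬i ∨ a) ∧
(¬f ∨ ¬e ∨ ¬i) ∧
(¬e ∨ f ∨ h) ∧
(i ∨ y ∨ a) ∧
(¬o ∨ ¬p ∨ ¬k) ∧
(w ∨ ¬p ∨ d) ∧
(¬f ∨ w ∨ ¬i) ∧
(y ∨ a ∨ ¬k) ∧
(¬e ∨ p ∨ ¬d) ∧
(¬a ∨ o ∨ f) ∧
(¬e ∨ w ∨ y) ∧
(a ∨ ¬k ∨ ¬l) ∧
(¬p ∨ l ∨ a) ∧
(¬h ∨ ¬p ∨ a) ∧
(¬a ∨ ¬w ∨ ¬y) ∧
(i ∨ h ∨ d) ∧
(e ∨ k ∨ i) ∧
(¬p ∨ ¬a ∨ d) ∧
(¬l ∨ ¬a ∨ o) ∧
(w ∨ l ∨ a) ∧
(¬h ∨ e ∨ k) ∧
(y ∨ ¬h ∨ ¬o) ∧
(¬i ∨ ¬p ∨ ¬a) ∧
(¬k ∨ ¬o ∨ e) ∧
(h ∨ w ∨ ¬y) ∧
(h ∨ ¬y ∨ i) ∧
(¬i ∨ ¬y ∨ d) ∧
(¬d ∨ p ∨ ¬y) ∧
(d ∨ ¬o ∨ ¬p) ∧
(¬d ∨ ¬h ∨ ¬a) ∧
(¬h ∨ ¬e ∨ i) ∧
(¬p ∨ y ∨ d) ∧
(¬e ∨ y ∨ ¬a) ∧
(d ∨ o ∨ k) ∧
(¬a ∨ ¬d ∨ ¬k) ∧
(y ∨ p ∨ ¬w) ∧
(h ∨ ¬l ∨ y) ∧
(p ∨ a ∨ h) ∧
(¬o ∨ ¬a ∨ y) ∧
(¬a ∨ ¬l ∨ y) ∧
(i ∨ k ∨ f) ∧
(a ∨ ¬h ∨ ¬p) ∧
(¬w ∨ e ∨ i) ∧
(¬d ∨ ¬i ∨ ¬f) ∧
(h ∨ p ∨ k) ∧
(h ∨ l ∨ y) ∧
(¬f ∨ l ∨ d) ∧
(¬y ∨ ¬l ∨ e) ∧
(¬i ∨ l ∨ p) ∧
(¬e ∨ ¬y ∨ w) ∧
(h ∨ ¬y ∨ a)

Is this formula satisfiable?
No

No, the formula is not satisfiable.

No assignment of truth values to the variables can make all 51 clauses true simultaneously.

The formula is UNSAT (unsatisfiable).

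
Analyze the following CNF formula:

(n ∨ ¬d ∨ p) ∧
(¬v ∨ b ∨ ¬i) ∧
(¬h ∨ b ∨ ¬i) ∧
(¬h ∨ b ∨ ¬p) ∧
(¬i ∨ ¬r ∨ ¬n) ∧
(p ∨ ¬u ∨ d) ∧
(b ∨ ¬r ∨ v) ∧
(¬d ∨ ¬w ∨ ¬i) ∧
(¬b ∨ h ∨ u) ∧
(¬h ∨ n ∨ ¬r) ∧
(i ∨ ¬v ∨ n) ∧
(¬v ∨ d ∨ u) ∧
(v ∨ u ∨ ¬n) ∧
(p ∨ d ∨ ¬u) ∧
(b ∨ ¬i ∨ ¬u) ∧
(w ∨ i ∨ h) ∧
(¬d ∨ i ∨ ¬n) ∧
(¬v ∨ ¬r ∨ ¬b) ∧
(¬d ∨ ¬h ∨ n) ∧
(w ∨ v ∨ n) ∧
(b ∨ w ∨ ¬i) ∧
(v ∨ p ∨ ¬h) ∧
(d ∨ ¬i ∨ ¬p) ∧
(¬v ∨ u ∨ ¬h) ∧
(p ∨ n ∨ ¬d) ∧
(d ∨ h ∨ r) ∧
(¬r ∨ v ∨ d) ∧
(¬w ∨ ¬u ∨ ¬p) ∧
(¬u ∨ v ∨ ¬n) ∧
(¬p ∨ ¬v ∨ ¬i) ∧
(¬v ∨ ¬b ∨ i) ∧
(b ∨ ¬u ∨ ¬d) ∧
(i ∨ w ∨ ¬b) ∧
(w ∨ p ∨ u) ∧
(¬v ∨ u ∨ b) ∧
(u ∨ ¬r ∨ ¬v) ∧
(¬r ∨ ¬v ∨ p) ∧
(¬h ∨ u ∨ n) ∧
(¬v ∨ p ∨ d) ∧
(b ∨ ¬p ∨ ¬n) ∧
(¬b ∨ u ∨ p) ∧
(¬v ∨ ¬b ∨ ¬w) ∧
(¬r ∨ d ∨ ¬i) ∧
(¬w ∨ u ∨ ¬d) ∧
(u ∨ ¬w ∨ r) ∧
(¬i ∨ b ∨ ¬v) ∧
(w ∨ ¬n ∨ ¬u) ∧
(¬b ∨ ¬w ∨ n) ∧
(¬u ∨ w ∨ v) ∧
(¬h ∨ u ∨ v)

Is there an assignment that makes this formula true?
No

No, the formula is not satisfiable.

No assignment of truth values to the variables can make all 50 clauses true simultaneously.

The formula is UNSAT (unsatisfiable).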